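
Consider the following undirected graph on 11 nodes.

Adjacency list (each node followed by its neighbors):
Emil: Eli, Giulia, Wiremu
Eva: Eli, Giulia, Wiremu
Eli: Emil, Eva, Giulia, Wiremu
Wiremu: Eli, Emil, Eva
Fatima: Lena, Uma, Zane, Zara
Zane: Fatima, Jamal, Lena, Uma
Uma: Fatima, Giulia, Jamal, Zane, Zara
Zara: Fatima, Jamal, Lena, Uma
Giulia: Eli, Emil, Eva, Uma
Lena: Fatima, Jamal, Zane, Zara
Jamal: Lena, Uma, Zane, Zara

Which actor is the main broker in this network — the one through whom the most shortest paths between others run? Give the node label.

Uma

Unnormalized betweenness of each node: Eli:8/3, Emil:7/3, Eva:7/3, Fatima:7/4, Giulia:73/3, Jamal:7/4, Lena:1/2, Uma:51/2, Wiremu:1/3, Zane:7/4, Zara:7/4.
Uma has the largest value, 51/2, making it the main broker — the node through which the most shortest paths run.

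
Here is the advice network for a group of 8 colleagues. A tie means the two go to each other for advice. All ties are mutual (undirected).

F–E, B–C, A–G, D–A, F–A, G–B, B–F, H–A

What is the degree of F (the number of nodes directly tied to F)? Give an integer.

3

F is directly tied to A, B, and E. That is 3 neighbors, so the degree of F is 3.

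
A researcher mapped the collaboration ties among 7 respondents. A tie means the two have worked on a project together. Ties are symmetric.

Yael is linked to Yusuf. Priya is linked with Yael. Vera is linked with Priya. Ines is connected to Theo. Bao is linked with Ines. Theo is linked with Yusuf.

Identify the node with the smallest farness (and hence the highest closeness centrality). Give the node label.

Farness (sum of distances to all others) for each node — Bao:21, Ines:16, Priya:16, Theo:13, Vera:21, Yael:13, Yusuf:12.
The smallest farness is 12, for Yusuf, so Yusuf has the highest closeness.

Yusuf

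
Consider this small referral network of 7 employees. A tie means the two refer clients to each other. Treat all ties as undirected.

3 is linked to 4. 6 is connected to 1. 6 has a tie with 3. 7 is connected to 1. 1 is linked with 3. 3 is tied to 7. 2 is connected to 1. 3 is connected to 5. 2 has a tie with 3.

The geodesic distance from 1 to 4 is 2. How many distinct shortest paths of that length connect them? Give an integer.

The shortest distance is 2, and the only length-2 path is 1–3–4. So there is exactly 1 shortest path.

1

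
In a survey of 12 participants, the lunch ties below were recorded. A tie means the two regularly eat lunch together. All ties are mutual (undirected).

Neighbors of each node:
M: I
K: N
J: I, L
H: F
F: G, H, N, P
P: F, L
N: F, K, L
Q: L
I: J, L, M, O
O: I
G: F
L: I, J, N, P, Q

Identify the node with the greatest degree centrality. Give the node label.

Degrees — F:4, G:1, H:1, I:4, J:2, K:1, L:5, M:1, N:3, O:1, P:2, Q:1.
The maximum is 5, attained only by L.

L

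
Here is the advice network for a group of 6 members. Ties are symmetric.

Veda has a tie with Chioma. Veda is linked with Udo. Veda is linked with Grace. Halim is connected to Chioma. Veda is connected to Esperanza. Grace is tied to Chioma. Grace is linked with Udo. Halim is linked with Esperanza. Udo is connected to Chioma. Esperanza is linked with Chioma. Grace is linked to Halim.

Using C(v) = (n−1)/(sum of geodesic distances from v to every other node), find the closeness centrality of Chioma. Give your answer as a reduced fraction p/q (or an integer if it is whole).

Distances from Chioma: Esperanza:1, Grace:1, Halim:1, Udo:1, Veda:1. Sum = 5.
n = 6, so closeness = 5/5 = 1.

1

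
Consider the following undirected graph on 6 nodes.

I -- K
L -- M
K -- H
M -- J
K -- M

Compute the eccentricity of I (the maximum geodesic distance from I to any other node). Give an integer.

Distances from I: H:2, J:3, K:1, L:3, M:2.
The largest is 3 (to J and L), so the eccentricity of I is 3.

3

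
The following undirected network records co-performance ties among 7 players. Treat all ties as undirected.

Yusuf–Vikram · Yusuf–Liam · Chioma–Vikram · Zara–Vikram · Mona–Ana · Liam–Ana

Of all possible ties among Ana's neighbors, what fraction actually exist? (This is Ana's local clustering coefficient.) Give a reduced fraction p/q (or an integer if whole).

0

Ana's neighbors: Liam and Mona (k = 2).
Possible neighbor pairs: C(2,2) = 1. Edges among them: none → e = 0.
Clustering(Ana) = 0/1.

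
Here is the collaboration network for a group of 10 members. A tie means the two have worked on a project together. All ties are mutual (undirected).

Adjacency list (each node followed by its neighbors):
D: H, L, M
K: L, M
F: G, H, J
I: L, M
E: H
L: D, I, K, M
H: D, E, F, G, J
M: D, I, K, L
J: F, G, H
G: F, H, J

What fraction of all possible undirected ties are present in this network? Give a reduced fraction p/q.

1/3

There are 15 edges and 10 nodes, so the maximum possible is C(10,2) = 45.
Density = 15/45 = 1/3.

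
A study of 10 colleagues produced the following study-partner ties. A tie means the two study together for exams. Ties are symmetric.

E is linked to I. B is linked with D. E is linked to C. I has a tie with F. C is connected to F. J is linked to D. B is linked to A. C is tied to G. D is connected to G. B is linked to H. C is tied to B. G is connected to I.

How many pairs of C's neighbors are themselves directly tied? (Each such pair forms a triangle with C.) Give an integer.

0

C's neighbors are B, E, F, and G, but none of them are tied to each other, so no triangle contains C.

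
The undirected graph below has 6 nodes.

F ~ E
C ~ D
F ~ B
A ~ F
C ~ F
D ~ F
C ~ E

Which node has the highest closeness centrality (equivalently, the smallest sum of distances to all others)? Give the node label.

Farness (sum of distances to all others) for each node — A:9, B:9, C:7, D:8, E:8, F:5.
The smallest farness is 5, for F, so F has the highest closeness.

F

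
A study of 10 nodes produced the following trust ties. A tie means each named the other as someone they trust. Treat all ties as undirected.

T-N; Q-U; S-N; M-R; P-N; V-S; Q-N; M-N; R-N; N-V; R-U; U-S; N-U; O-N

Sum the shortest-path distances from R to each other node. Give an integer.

Distances from R: M:1, N:1, O:2, P:2, Q:2, S:2, T:2, U:1, V:2.
Sum = 1 + 1 + 2 + 2 + 2 + 2 + 2 + 1 + 2 = 15.

15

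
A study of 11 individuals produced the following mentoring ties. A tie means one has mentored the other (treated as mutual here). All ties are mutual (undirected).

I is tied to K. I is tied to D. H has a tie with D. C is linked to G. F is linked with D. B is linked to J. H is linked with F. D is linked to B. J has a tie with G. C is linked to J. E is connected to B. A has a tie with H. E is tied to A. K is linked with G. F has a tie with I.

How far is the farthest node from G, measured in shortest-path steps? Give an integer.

Distances from G: A:4, B:2, C:1, D:3, E:3, F:3, H:4, I:2, J:1, K:1.
The largest is 4 (to H and A), so the eccentricity of G is 4.

4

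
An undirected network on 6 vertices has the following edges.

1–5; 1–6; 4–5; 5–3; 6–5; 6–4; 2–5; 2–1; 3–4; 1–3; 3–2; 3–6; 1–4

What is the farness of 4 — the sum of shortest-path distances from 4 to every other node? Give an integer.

6

Distances from 4: 1:1, 2:2, 3:1, 5:1, 6:1.
Sum = 1 + 2 + 1 + 1 + 1 = 6.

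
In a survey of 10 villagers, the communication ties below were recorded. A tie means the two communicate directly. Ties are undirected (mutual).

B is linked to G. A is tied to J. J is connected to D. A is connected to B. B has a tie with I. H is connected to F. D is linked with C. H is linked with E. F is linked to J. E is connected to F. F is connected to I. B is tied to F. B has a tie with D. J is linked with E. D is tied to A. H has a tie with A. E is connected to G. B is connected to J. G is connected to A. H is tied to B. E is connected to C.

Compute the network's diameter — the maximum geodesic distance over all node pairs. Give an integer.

Eccentricity of each node (its greatest distance to any other): A:2, B:2, C:3, D:2, E:2, F:2, G:2, H:2, I:3, J:2.
The maximum eccentricity is 3, realized for instance by the pair I–C via I – B – D – C. So the diameter is 3.

3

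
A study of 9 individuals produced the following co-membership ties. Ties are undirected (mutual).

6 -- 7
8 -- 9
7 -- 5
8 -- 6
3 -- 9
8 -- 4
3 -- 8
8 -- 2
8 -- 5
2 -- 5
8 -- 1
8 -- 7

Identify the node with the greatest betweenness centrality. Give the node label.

8

Unnormalized betweenness of each node: 1:0, 2:0, 3:0, 4:0, 5:1/2, 6:0, 7:1/2, 8:23, 9:0.
8 has the largest value, 23, making it the main broker — the node through which the most shortest paths run.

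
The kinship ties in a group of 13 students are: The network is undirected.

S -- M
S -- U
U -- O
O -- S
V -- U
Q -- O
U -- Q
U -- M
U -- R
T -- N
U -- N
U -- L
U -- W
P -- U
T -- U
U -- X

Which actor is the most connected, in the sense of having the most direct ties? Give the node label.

U

Degrees — L:1, M:2, N:2, O:3, P:1, Q:2, R:1, S:3, T:2, U:12, V:1, W:1, X:1.
The maximum is 12, attained only by U.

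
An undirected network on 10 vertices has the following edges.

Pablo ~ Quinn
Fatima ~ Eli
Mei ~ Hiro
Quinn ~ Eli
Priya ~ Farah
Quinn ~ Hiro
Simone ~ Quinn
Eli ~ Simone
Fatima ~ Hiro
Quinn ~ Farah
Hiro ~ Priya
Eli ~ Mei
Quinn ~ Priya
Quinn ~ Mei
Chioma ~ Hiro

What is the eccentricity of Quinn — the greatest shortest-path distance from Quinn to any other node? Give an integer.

Distances from Quinn: Chioma:2, Eli:1, Farah:1, Fatima:2, Hiro:1, Mei:1, Pablo:1, Priya:1, Simone:1.
The largest is 2 (to Fatima and Chioma), so the eccentricity of Quinn is 2.

2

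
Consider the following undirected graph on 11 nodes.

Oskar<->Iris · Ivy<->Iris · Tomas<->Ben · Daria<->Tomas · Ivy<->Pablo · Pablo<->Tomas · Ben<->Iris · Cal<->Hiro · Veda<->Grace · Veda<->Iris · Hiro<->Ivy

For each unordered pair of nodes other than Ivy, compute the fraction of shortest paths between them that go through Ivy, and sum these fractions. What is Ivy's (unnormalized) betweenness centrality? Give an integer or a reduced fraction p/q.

20

Pairs whose geodesics pass through Ivy — Oskar–Cal: 1; Oskar–Hiro: 1; Oskar–Pablo: 1; Tomas–Cal: 1; Tomas–Hiro: 1; Cal–Ben: 1; Cal–Iris: 1; Cal–Daria: 1; Cal–Pablo: 1; Cal–Veda: 1; Cal–Grace: 1; Ben–Hiro: 1; Iris–Hiro: 1; Iris–Pablo: 1 … (+6 more pairs).
All other pairs contribute 0.
Summing the contributions gives betweenness(Ivy) = 20.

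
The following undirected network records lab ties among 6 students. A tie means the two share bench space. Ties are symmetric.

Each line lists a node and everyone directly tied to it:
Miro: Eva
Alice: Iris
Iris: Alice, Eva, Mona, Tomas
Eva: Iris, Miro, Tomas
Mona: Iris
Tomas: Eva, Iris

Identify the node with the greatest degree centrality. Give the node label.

Iris

Degrees — Alice:1, Eva:3, Iris:4, Miro:1, Mona:1, Tomas:2.
The maximum is 4, attained only by Iris.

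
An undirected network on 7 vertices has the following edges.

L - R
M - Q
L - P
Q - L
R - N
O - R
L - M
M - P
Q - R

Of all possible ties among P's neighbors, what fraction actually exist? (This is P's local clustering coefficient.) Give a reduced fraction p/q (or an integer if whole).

P's neighbors: L and M (k = 2).
Possible neighbor pairs: C(2,2) = 1. Edges among them: L–M → e = 1.
Clustering(P) = 1/1.

1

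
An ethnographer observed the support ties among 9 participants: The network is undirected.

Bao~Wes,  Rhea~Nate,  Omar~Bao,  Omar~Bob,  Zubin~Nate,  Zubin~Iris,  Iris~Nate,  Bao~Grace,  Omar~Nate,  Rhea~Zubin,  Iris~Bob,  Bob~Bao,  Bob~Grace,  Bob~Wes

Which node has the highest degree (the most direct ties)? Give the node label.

Bob

Degrees — Bao:4, Bob:5, Grace:2, Iris:3, Nate:4, Omar:3, Rhea:2, Wes:2, Zubin:3.
The maximum is 5, attained only by Bob.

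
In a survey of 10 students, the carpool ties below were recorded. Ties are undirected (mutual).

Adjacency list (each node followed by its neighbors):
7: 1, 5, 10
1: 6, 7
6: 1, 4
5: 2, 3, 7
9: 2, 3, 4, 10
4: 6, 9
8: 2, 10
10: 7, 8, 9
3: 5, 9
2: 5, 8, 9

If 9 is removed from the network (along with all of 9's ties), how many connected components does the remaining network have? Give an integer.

1

9's neighbors (2, 3, 4, and 10) remain reachable from one another through other ties, so the rest of the network stays in one piece.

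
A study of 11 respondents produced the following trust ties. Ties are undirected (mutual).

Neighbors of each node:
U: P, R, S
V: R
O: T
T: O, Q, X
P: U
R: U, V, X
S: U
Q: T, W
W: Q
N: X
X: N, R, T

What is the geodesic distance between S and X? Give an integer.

3

One shortest route is S – U – R – X, which uses 3 edges, and at distance 2 from S we only reach {P, R}, which does not include X. So d(S,X) = 3.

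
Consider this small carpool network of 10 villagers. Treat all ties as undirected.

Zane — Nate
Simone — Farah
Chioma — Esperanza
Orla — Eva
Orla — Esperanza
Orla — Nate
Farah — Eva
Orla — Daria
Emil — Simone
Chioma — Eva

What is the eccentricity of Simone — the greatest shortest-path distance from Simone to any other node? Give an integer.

Distances from Simone: Chioma:3, Daria:4, Emil:1, Esperanza:4, Eva:2, Farah:1, Nate:4, Orla:3, Zane:5.
The largest is 5 (to Zane), so the eccentricity of Simone is 5.

5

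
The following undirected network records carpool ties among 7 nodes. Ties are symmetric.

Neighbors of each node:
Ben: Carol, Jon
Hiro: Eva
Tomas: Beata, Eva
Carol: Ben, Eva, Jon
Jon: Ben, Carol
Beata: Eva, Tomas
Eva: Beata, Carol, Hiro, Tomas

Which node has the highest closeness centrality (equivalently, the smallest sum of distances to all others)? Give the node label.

Farness (sum of distances to all others) for each node — Beata:12, Ben:13, Carol:9, Eva:8, Hiro:13, Jon:13, Tomas:12.
The smallest farness is 8, for Eva, so Eva has the highest closeness.

Eva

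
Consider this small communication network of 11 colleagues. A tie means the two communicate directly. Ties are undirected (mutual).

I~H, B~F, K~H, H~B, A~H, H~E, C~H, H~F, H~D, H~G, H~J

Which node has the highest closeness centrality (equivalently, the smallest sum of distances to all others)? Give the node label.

Farness (sum of distances to all others) for each node — A:19, B:18, C:19, D:19, E:19, F:18, G:19, H:10, I:19, J:19, K:19.
The smallest farness is 10, for H, so H has the highest closeness.

H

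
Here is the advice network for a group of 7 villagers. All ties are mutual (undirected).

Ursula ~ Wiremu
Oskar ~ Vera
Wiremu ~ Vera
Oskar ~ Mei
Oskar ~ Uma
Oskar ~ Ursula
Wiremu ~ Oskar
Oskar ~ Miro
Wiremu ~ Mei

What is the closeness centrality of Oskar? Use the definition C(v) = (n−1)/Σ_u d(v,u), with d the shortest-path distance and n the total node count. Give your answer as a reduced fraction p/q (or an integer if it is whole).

1

Distances from Oskar: Mei:1, Miro:1, Uma:1, Ursula:1, Vera:1, Wiremu:1. Sum = 6.
n = 7, so closeness = 6/6 = 1.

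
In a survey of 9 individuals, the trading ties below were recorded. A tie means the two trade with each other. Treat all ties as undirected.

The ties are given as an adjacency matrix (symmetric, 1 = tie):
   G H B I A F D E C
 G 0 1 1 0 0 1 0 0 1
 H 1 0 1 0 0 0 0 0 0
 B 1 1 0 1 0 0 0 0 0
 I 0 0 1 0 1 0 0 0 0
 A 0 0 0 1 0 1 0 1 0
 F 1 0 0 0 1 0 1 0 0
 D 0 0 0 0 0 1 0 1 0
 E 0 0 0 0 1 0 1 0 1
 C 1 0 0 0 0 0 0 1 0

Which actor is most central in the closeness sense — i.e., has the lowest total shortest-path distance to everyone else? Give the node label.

G

Farness (sum of distances to all others) for each node — A:14, B:15, C:15, D:17, E:15, F:13, G:12, H:17, I:16.
The smallest farness is 12, for G, so G has the highest closeness.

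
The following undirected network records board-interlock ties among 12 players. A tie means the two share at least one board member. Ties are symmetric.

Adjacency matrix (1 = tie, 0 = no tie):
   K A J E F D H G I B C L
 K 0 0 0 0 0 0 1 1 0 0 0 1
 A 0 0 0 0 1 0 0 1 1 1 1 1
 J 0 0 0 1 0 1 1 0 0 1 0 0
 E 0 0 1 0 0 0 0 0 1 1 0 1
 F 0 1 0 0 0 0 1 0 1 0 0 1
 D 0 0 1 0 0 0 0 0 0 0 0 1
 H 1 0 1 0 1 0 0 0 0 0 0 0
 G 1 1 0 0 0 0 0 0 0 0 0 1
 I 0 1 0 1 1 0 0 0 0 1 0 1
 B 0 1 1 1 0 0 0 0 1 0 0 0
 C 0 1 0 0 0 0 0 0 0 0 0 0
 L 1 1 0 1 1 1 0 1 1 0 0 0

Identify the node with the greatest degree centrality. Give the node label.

Degrees — A:6, B:4, C:1, D:2, E:4, F:4, G:3, H:3, I:5, J:4, K:3, L:7.
The maximum is 7, attained only by L.

L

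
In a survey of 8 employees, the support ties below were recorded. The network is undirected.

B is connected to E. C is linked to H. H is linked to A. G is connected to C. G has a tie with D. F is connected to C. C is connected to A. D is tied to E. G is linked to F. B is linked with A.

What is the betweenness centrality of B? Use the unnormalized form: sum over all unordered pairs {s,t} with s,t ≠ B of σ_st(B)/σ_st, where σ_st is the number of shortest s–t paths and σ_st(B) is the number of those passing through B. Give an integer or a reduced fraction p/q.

Pairs whose geodesics pass through B — D–A: 1/2; E–A: 1; E–H: 1; E–C: 1/2.
All other pairs contribute 0.
Summing the contributions gives betweenness(B) = 3.

3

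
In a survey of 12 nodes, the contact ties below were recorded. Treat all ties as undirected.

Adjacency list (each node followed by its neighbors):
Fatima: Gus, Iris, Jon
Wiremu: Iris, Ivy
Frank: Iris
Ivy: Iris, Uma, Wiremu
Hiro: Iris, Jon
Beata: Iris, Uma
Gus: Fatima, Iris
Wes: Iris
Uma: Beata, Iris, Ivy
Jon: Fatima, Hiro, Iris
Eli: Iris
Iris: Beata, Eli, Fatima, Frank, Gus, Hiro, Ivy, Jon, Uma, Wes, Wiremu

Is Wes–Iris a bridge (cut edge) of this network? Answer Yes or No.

Without the Wes–Iris edge there is no alternate route between Wes and Iris, so the network disconnects. It is a bridge.

Yes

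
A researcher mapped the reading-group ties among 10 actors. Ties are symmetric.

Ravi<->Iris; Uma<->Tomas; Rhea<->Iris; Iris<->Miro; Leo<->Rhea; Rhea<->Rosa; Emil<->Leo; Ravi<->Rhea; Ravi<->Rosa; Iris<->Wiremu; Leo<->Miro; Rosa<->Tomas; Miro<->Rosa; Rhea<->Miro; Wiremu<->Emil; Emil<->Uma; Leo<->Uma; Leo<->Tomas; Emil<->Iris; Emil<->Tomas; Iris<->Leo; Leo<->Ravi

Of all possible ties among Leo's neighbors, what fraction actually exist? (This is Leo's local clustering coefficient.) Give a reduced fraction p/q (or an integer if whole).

Leo's neighbors: Emil, Iris, Miro, Ravi, Rhea, Tomas, and Uma (k = 7).
Possible neighbor pairs: C(7,2) = 21. Edges among them: Emil–Iris, Emil–Tomas, Emil–Uma, Iris–Miro, Iris–Ravi, Iris–Rhea, Miro–Rhea, Ravi–Rhea, Tomas–Uma → e = 9.
Clustering(Leo) = 9/21 = 3/7.

3/7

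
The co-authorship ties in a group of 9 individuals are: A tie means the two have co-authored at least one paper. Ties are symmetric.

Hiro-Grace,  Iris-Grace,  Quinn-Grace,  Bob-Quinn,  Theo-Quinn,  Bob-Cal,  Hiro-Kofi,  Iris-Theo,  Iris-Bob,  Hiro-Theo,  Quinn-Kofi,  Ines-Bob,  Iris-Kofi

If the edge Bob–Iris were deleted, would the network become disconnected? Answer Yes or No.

No

Even without that edge, Bob still reaches Iris via Bob – Quinn – Theo – Iris, so the network stays connected. Not a bridge.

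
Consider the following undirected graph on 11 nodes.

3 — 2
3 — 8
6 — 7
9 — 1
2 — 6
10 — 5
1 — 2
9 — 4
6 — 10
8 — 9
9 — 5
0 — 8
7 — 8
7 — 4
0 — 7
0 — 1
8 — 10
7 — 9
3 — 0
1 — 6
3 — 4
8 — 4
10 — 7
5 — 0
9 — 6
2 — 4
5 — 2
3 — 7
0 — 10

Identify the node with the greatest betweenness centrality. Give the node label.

9

Unnormalized betweenness of each node: 0:11/3, 1:7/6, 2:7/2, 3:3/2, 4:17/12, 5:19/12, 6:13/6, 7:7/2, 8:2, 9:23/6, 10:5/3.
9 has the largest value, 23/6, making it the main broker — the node through which the most shortest paths run.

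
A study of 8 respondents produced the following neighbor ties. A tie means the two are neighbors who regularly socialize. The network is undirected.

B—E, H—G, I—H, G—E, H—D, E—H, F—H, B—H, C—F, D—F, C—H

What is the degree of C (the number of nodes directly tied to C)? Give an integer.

2

C is directly tied to F and H. That is 2 neighbors, so the degree of C is 2.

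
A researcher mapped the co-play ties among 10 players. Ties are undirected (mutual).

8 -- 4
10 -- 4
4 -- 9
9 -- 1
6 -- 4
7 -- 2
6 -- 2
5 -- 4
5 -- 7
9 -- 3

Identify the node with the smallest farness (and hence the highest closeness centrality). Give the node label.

4

Farness (sum of distances to all others) for each node — 1:25, 2:23, 3:25, 4:13, 5:18, 6:18, 7:23, 8:21, 9:17, 10:21.
The smallest farness is 13, for 4, so 4 has the highest closeness.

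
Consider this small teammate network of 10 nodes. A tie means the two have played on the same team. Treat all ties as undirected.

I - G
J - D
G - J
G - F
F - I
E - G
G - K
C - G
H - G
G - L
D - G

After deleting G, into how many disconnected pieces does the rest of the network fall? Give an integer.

Without G, the remaining ties split the others into: {L}; {F, I}; {D, J}; {H}; {C}; {K}; {E}.
That's 7 separate components.

7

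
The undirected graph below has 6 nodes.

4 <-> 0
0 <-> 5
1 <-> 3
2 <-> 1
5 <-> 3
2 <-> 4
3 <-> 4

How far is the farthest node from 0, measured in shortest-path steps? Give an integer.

3

Distances from 0: 1:3, 2:2, 3:2, 4:1, 5:1.
The largest is 3 (to 1), so the eccentricity of 0 is 3.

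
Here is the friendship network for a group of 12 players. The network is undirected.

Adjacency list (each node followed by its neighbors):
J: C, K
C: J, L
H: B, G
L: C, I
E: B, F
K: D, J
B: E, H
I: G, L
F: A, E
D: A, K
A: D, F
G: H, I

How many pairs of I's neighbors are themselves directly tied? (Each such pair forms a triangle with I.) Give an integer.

I's neighbors are G and L, but none of them are tied to each other, so no triangle contains I.

0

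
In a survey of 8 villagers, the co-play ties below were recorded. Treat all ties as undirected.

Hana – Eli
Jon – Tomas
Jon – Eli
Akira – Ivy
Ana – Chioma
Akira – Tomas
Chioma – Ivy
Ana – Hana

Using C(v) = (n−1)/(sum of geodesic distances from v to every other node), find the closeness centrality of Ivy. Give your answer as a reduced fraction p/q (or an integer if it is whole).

7/16

Distances from Ivy: Akira:1, Ana:2, Chioma:1, Eli:4, Hana:3, Jon:3, Tomas:2. Sum = 16.
n = 8, so closeness = 7/16.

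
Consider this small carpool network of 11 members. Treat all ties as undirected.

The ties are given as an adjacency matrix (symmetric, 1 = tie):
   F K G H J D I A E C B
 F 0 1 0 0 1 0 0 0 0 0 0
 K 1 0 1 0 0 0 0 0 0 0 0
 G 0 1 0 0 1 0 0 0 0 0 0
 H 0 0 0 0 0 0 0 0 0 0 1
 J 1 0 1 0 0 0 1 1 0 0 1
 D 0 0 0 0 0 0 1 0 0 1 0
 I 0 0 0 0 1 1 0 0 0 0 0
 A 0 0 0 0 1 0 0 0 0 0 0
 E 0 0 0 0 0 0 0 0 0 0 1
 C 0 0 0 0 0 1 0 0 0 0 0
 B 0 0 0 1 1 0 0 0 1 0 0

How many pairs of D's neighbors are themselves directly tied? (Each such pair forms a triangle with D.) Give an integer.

0

D's neighbors are C and I, but none of them are tied to each other, so no triangle contains D.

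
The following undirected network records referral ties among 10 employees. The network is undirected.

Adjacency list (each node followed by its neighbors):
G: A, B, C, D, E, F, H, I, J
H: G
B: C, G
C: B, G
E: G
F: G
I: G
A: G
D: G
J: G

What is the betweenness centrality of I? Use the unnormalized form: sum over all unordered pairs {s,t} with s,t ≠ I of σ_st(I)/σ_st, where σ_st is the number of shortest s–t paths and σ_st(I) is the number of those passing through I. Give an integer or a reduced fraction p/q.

No shortest path between any pair of other nodes passes through I.
Summing the contributions gives betweenness(I) = 0.

0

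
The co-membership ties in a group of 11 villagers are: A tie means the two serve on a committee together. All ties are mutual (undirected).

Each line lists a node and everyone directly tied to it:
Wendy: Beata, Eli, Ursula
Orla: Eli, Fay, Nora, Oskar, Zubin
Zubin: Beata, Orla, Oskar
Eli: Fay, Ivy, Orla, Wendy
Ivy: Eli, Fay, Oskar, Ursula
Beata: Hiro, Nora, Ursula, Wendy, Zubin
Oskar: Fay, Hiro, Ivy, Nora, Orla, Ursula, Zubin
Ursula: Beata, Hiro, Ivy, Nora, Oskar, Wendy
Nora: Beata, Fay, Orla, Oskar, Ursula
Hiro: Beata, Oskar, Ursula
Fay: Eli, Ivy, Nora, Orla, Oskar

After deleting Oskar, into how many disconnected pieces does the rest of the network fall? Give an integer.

1

Oskar's neighbors (Fay, Hiro, Ivy, Nora, Orla, Ursula, and Zubin) remain reachable from one another through other ties, so the rest of the network stays in one piece.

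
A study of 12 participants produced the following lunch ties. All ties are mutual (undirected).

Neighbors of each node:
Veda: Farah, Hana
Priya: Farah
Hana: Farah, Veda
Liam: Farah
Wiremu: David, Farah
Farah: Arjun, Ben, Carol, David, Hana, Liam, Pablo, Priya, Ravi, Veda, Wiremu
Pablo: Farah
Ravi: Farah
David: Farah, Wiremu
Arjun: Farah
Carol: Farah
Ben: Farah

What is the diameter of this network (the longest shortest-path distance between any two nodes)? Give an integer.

Eccentricity of each node (its greatest distance to any other): Arjun:2, Ben:2, Carol:2, David:2, Farah:1, Hana:2, Liam:2, Pablo:2, Priya:2, Ravi:2, Veda:2, Wiremu:2.
The maximum eccentricity is 2, realized for instance by the pair Wiremu–Hana via Wiremu – Farah – Hana. So the diameter is 2.

2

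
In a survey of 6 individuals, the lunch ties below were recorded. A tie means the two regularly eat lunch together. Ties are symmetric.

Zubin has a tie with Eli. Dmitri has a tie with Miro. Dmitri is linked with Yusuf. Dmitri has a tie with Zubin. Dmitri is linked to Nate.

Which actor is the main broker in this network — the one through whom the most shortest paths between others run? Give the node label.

Dmitri

Unnormalized betweenness of each node: Dmitri:9, Eli:0, Miro:0, Nate:0, Yusuf:0, Zubin:4.
Dmitri has the largest value, 9, making it the main broker — the node through which the most shortest paths run.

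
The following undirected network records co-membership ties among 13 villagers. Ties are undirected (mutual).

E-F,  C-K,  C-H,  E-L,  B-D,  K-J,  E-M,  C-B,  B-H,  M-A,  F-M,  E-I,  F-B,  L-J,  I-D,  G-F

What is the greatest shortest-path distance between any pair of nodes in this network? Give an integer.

5

Eccentricity of each node (its greatest distance to any other): A:5, B:3, C:4, D:4, E:3, F:3, G:4, H:4, I:4, J:4, K:5, L:4, M:4.
The maximum eccentricity is 5, realized for instance by the pair A–K via A – M – F – B – C – K. So the diameter is 5.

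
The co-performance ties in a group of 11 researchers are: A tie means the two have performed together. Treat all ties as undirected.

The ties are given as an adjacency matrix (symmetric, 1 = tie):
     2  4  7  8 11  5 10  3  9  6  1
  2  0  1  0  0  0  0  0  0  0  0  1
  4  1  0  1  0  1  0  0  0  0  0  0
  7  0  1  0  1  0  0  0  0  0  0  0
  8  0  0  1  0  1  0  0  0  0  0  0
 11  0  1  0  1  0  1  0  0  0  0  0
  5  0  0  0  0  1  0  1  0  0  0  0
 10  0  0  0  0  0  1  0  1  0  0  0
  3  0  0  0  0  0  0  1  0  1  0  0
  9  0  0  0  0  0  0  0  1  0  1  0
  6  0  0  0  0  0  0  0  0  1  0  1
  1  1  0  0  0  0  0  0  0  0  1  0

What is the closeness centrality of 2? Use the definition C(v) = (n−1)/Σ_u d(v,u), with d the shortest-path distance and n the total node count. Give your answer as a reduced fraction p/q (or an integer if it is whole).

Distances from 2: 1:1, 3:4, 4:1, 5:3, 6:2, 7:2, 8:3, 9:3, 10:4, 11:2. Sum = 25.
n = 11, so closeness = 10/25 = 2/5.

2/5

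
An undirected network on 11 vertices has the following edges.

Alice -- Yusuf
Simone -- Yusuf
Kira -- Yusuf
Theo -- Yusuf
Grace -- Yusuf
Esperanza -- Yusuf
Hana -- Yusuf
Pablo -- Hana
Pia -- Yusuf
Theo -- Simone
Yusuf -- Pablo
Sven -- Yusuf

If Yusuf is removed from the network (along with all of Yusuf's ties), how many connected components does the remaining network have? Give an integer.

Without Yusuf, the remaining ties split the others into: {Esperanza}; {Alice}; {Hana, Pablo}; {Grace}; {Kira}; {Simone, Theo}; {Sven}; {Pia}.
That's 8 separate components.

8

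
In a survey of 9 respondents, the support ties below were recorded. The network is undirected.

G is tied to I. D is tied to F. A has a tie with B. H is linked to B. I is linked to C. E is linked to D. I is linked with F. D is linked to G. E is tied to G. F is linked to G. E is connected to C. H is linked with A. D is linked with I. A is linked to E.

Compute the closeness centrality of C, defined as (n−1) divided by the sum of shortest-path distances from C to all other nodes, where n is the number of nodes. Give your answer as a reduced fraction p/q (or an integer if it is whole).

Distances from C: A:2, B:3, D:2, E:1, F:2, G:2, H:3, I:1. Sum = 16.
n = 9, so closeness = 8/16 = 1/2.

1/2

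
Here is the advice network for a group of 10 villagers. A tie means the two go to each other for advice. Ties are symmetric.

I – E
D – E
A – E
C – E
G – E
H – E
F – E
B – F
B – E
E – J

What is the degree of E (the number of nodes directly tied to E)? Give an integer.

E is directly tied to A, B, C, D, F, G, H, I, and J. That is 9 neighbors, so the degree of E is 9.

9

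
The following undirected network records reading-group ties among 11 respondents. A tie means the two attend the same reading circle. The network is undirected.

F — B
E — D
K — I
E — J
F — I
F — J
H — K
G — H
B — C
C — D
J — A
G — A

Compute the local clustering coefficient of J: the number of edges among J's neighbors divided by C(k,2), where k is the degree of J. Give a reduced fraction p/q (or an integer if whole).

0

J's neighbors: A, E, and F (k = 3).
Possible neighbor pairs: C(3,2) = 3. Edges among them: none → e = 0.
Clustering(J) = 0/3 = 0.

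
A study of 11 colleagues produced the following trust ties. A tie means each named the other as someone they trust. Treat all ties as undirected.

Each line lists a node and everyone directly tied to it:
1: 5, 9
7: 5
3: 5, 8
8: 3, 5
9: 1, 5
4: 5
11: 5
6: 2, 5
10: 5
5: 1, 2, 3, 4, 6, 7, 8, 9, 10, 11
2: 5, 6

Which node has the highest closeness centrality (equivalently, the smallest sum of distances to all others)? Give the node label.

5

Farness (sum of distances to all others) for each node — 1:18, 2:18, 3:18, 4:19, 5:10, 6:18, 7:19, 8:18, 9:18, 10:19, 11:19.
The smallest farness is 10, for 5, so 5 has the highest closeness.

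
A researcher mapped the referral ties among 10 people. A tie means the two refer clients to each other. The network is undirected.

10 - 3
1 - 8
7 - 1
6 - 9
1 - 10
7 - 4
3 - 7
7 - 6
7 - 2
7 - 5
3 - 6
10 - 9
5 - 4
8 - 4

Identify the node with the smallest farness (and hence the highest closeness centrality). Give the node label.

Farness (sum of distances to all others) for each node — 1:15, 2:20, 3:16, 4:17, 5:18, 6:16, 7:12, 8:20, 9:20, 10:18.
The smallest farness is 12, for 7, so 7 has the highest closeness.

7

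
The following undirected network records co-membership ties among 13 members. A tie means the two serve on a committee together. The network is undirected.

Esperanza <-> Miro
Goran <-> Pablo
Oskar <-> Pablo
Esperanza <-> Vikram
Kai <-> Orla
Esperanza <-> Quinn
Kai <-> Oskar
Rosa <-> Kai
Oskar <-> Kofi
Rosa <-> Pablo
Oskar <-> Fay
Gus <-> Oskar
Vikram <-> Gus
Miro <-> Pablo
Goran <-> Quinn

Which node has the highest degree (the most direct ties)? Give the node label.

Degrees — Esperanza:3, Fay:1, Goran:2, Gus:2, Kai:3, Kofi:1, Miro:2, Orla:1, Oskar:5, Pablo:4, Quinn:2, Rosa:2, Vikram:2.
The maximum is 5, attained only by Oskar.

Oskar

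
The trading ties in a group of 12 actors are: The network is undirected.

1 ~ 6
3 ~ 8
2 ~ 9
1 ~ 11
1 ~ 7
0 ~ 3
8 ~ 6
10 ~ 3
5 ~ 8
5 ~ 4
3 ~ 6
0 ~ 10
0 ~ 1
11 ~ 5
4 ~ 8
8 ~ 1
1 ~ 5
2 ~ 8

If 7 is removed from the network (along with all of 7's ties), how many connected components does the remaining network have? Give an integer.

1

7's neighbors (1) remain reachable from one another through other ties, so the rest of the network stays in one piece.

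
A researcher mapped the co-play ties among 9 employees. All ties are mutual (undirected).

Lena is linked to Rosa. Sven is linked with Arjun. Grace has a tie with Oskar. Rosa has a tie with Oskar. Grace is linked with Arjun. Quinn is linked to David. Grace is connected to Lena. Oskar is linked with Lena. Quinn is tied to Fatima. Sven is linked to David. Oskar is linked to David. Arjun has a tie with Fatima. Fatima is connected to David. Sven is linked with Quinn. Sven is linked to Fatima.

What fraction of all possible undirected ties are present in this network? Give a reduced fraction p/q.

5/12

There are 15 edges and 9 nodes, so the maximum possible is C(9,2) = 36.
Density = 15/36 = 5/12.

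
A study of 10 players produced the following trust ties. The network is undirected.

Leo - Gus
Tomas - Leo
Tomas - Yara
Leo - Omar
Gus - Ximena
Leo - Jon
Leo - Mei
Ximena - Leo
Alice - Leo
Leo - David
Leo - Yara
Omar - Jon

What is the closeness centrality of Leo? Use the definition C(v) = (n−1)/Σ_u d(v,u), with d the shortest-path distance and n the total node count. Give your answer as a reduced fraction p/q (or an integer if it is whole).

Distances from Leo: Alice:1, David:1, Gus:1, Jon:1, Mei:1, Omar:1, Tomas:1, Ximena:1, Yara:1. Sum = 9.
n = 10, so closeness = 9/9 = 1.

1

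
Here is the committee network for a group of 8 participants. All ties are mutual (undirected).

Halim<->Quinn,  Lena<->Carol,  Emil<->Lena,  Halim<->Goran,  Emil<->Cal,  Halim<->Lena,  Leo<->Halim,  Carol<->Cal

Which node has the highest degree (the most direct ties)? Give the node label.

Degrees — Cal:2, Carol:2, Emil:2, Goran:1, Halim:4, Lena:3, Leo:1, Quinn:1.
The maximum is 4, attained only by Halim.

Halim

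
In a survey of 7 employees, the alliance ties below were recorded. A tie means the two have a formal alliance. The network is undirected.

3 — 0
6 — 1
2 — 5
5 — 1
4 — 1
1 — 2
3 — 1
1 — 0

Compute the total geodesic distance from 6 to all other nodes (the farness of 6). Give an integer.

11

Distances from 6: 0:2, 1:1, 2:2, 3:2, 4:2, 5:2.
Sum = 2 + 1 + 2 + 2 + 2 + 2 = 11.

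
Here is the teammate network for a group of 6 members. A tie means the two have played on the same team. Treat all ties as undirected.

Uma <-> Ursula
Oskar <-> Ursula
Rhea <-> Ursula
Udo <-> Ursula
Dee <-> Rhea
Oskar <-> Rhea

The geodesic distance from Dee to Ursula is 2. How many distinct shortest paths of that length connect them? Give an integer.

1

The shortest distance is 2, and the only length-2 path is Dee–Rhea–Ursula. So there is exactly 1 shortest path.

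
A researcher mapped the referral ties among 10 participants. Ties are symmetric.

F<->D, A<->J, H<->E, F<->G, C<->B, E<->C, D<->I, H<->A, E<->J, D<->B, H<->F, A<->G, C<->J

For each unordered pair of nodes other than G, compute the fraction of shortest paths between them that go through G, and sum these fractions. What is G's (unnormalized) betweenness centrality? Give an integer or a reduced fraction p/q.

11/6

Pairs whose geodesics pass through G — D–A: 1/2; I–A: 1/2; J–F: 1/3; F–A: 1/2.
All other pairs contribute 0.
Summing the contributions gives betweenness(G) = 11/6.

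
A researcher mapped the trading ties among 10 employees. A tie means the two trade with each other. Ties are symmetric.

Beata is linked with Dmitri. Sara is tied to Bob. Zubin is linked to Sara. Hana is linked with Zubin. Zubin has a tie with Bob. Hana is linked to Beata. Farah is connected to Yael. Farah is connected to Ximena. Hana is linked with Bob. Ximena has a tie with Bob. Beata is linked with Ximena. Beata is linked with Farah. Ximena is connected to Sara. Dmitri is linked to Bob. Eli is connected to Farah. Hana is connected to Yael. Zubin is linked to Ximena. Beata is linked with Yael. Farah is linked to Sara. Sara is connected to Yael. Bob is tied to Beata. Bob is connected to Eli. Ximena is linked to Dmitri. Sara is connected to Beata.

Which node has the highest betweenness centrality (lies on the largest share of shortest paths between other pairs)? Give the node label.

Bob

Unnormalized betweenness of each node: Beata:13/3, Bob:20/3, Dmitri:0, Eli:1/4, Farah:17/6, Hana:13/12, Sara:13/6, Ximena:7/3, Yael:3/4, Zubin:7/12.
Bob has the largest value, 20/3, making it the main broker — the node through which the most shortest paths run.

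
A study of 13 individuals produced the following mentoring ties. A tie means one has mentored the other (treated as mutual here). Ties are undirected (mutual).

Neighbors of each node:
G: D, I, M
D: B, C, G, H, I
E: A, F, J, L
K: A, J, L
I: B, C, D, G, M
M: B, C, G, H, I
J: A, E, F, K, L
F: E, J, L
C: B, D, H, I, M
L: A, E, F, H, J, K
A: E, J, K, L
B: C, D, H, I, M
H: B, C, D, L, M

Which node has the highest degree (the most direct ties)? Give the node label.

Degrees — A:4, B:5, C:5, D:5, E:4, F:3, G:3, H:5, I:5, J:5, K:3, L:6, M:5.
The maximum is 6, attained only by L.

L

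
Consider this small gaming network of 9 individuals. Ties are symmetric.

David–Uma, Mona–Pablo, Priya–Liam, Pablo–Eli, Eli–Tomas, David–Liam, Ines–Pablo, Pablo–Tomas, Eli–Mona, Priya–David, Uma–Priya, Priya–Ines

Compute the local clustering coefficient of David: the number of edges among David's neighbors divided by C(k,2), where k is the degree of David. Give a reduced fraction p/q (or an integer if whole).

2/3

David's neighbors: Liam, Priya, and Uma (k = 3).
Possible neighbor pairs: C(3,2) = 3. Edges among them: Liam–Priya, Priya–Uma → e = 2.
Clustering(David) = 2/3.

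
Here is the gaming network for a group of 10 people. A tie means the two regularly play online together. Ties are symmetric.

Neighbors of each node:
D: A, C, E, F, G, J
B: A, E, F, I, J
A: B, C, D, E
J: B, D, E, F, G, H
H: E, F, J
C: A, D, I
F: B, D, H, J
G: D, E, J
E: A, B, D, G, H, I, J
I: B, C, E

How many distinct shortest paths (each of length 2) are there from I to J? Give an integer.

The shortest distance is 2. The length-2 paths are: I–B–J; I–E–J.
That gives 2 distinct shortest paths.

2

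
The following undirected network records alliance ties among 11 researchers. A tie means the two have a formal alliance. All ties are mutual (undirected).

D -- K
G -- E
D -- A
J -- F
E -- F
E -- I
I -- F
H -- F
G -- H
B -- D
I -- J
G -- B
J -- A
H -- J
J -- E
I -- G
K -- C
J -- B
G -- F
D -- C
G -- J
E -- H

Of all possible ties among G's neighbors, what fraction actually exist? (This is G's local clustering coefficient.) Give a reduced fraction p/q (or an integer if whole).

2/3

G's neighbors: B, E, F, H, I, and J (k = 6).
Possible neighbor pairs: C(6,2) = 15. Edges among them: B–J, E–F, E–H, E–I, E–J, F–H, F–I, F–J, H–J, I–J → e = 10.
Clustering(G) = 10/15 = 2/3.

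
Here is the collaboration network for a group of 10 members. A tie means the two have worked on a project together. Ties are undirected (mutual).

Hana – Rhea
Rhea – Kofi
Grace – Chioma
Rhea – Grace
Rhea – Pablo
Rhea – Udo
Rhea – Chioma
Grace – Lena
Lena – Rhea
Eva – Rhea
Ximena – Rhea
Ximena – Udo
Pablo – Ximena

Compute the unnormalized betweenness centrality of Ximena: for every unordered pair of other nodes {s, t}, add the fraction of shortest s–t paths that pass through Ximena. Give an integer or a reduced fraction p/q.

Pairs whose geodesics pass through Ximena — Pablo–Udo: 1/2.
All other pairs contribute 0.
Summing the contributions gives betweenness(Ximena) = 1/2.

1/2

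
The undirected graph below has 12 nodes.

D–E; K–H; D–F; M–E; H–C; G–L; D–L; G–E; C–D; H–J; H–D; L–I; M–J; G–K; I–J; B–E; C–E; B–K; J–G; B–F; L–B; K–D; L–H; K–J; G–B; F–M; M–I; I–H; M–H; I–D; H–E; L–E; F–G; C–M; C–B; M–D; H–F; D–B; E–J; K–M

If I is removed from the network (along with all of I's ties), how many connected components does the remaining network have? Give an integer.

1

I's neighbors (D, H, J, L, and M) remain reachable from one another through other ties, so the rest of the network stays in one piece.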